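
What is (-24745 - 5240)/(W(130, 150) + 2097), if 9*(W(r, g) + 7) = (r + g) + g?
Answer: -53973/3848 ≈ -14.026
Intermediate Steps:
W(r, g) = -7 + r/9 + 2*g/9 (W(r, g) = -7 + ((r + g) + g)/9 = -7 + ((g + r) + g)/9 = -7 + (r + 2*g)/9 = -7 + (r/9 + 2*g/9) = -7 + r/9 + 2*g/9)
(-24745 - 5240)/(W(130, 150) + 2097) = (-24745 - 5240)/((-7 + (1/9)*130 + (2/9)*150) + 2097) = -29985/((-7 + 130/9 + 100/3) + 2097) = -29985/(367/9 + 2097) = -29985/19240/9 = -29985*9/19240 = -53973/3848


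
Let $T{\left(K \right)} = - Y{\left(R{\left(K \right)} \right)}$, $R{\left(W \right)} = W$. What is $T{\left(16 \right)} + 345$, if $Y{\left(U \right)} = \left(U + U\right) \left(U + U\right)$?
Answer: $-679$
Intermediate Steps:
$Y{\left(U \right)} = 4 U^{2}$ ($Y{\left(U \right)} = 2 U 2 U = 4 U^{2}$)
$T{\left(K \right)} = - 4 K^{2}$
$T{\left(16 \right)} + 345 = - 4 \cdot 16^{2} + 345 = \left(-4\right) 256 + 345 = -1024 + 345 = -679$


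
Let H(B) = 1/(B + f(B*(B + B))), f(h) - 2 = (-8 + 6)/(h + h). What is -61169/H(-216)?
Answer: 1221469630961/93312 ≈ 1.3090e+7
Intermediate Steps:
f(h) = 2 - 1/h (f(h) = 2 + (-8 + 6)/(h + h) = 2 - 2*1/(2*h) = 2 - 1/h)
H(B) = 1/(2 + B - 1/(2*B²)) (H(B) = 1/(B + (2 - 1/(B*(B + B)))) = 1/(B + (2 - 1/(B*(2*B)))) = 1/(B + (2 - 1/(2*B²))) = 1/(2 + B - 1/(2*B²)))
-61169/H(-216) = -61169/(2*(-216)²/(-1 + 2*(-216)³ + 4*(-216)²)) = -61169/(2*46656/(-1 + 2*(-10077696) + 4*46656)) = -61169/(2*46656/(-1 - 20155392 + 186624)) = -61169/(2*46656/(-19968769)) = -61169/(2*46656*(-1/19968769)) = -61169/(-93312/19968769) = -61169*(-19968769/93312) = 1221469630961/93312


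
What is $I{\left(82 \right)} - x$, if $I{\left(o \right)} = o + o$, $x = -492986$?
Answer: $493150$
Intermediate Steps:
$I{\left(o \right)} = 2 o$
$I{\left(82 \right)} - x = 2 \cdot 82 - -492986 = 164 + 492986 = 493150$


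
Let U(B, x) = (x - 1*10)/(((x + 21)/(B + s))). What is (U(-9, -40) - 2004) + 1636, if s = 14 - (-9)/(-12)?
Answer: -13559/38 ≈ -356.82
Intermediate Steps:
s = 53/4 (s = 14 - (-9)*(-1)/12 = 14 - 1*¾ = 14 - ¾ = 53/4 ≈ 13.250)
U(B, x) = (-10 + x)*(53/4 + B)/(21 + x) (U(B, x) = (x - 1*10)/(((x + 21)/(B + 53/4))) = (x - 10)/(((21 + x)/(53/4 + B))) = (-10 + x)/(((21 + x)/(53/4 + B))) = (-10 + x)*((53/4 + B)/(21 + x)) = (-10 + x)*(53/4 + B)/(21 + x))
(U(-9, -40) - 2004) + 1636 = ((-530 - 40*(-9) + 53*(-40) + 4*(-9)*(-40))/(4*(21 - 40)) - 2004) + 1636 = ((¼)*(-530 + 360 - 2120 + 1440)/(-19) - 2004) + 1636 = ((¼)*(-1/19)*(-850) - 2004) + 1636 = (425/38 - 2004) + 1636 = -75727/38 + 1636 = -13559/38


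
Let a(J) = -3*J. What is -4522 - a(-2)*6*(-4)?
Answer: -4378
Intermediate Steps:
-4522 - a(-2)*6*(-4) = -4522 - -3*(-2)*6*(-4) = -4522 - 6*6*(-4) = -4522 - 36*(-4) = -4522 - 1*(-144) = -4522 + 144 = -4378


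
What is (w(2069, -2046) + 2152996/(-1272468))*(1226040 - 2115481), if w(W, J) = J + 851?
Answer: 338599572332224/318117 ≈ 1.0644e+9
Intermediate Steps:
w(W, J) = 851 + J
(w(2069, -2046) + 2152996/(-1272468))*(1226040 - 2115481) = ((851 - 2046) + 2152996/(-1272468))*(1226040 - 2115481) = (-1195 + 2152996*(-1/1272468))*(-889441) = (-1195 - 538249/318117)*(-889441) = -380688064/318117*(-889441) = 338599572332224/318117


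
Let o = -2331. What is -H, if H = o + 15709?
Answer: -13378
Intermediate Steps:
H = 13378 (H = -2331 + 15709 = 13378)
-H = -1*13378 = -13378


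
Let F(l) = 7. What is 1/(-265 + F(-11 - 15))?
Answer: -1/258 ≈ -0.0038760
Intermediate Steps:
1/(-265 + F(-11 - 15)) = 1/(-265 + 7) = 1/(-258) = -1/258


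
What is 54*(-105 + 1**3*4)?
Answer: -5454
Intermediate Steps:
54*(-105 + 1**3*4) = 54*(-105 + 1*4) = 54*(-105 + 4) = 54*(-101) = -5454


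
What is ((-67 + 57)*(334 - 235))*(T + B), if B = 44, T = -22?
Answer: -21780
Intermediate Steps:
((-67 + 57)*(334 - 235))*(T + B) = ((-67 + 57)*(334 - 235))*(-22 + 44) = -10*99*22 = -990*22 = -21780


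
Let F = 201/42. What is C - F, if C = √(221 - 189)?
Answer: -67/14 + 4*√2 ≈ 0.87114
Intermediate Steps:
C = 4*√2 (C = √32 = 4*√2 ≈ 5.6569)
F = 67/14 (F = 201*(1/42) = 67/14 ≈ 4.7857)
C - F = 4*√2 - 1*67/14 = 4*√2 - 67/14 = -67/14 + 4*√2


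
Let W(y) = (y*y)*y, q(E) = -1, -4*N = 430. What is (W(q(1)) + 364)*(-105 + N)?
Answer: -154275/2 ≈ -77138.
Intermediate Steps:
N = -215/2 (N = -1/4*430 = -215/2 ≈ -107.50)
W(y) = y**3 (W(y) = y**2*y = y**3)
(W(q(1)) + 364)*(-105 + N) = ((-1)**3 + 364)*(-105 - 215/2) = (-1 + 364)*(-425/2) = 363*(-425/2) = -154275/2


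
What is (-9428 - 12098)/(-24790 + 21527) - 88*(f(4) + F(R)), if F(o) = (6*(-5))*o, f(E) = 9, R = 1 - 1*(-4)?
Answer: 40508830/3263 ≈ 12415.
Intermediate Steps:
R = 5 (R = 1 + 4 = 5)
F(o) = -30*o
(-9428 - 12098)/(-24790 + 21527) - 88*(f(4) + F(R)) = (-9428 - 12098)/(-24790 + 21527) - 88*(9 - 30*5) = -21526/(-3263) - 88*(9 - 150) = -21526*(-1/3263) - 88*(-141) = 21526/3263 + 12408 = 40508830/3263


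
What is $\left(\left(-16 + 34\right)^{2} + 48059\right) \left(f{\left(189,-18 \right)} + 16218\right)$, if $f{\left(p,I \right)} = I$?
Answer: $783804600$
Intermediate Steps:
$\left(\left(-16 + 34\right)^{2} + 48059\right) \left(f{\left(189,-18 \right)} + 16218\right) = \left(\left(-16 + 34\right)^{2} + 48059\right) \left(-18 + 16218\right) = \left(18^{2} + 48059\right) 16200 = \left(324 + 48059\right) 16200 = 48383 \cdot 16200 = 783804600$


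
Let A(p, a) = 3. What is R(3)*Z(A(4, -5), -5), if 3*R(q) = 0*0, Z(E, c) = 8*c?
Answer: 0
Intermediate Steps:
R(q) = 0 (R(q) = (0*0)/3 = (⅓)*0 = 0)
R(3)*Z(A(4, -5), -5) = 0*(8*(-5)) = 0*(-40) = 0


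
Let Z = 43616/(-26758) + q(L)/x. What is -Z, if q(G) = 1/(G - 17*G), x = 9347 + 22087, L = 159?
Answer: 1743944250947/1069893156384 ≈ 1.6300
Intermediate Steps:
x = 31434
q(G) = -1/(16*G) (q(G) = 1/(-16*G) = -1/(16*G))
Z = -1743944250947/1069893156384 (Z = 43616/(-26758) - 1/16/159/31434 = 43616*(-1/26758) - 1/16*1/159*(1/31434) = -21808/13379 - 1/2544*1/31434 = -21808/13379 - 1/79968096 = -1743944250947/1069893156384 ≈ -1.6300)
-Z = -1*(-1743944250947/1069893156384) = 1743944250947/1069893156384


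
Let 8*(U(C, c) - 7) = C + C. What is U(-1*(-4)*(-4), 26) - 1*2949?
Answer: -2946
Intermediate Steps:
U(C, c) = 7 + C/4 (U(C, c) = 7 + (C + C)/8 = 7 + (2*C)/8 = 7 + C/4)
U(-1*(-4)*(-4), 26) - 1*2949 = (7 + (-1*(-4)*(-4))/4) - 1*2949 = (7 + (4*(-4))/4) - 2949 = (7 + (1/4)*(-16)) - 2949 = (7 - 4) - 2949 = 3 - 2949 = -2946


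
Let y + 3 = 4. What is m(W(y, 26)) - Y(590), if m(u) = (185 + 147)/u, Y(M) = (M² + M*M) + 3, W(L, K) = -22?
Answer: -7658399/11 ≈ -6.9622e+5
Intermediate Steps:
y = 1 (y = -3 + 4 = 1)
Y(M) = 3 + 2*M² (Y(M) = (M² + M²) + 3 = 2*M² + 3 = 3 + 2*M²)
m(u) = 332/u
m(W(y, 26)) - Y(590) = 332/(-22) - (3 + 2*590²) = 332*(-1/22) - (3 + 2*348100) = -166/11 - (3 + 696200) = -166/11 - 1*696203 = -166/11 - 696203 = -7658399/11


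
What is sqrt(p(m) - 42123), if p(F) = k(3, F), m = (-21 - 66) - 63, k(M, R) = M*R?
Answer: I*sqrt(42573) ≈ 206.33*I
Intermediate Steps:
m = -150 (m = -87 - 63 = -150)
p(F) = 3*F
sqrt(p(m) - 42123) = sqrt(3*(-150) - 42123) = sqrt(-450 - 42123) = sqrt(-42573) = I*sqrt(42573)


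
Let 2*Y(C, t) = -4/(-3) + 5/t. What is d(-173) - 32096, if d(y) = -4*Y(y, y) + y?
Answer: -16748965/519 ≈ -32272.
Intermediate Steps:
Y(C, t) = ⅔ + 5/(2*t) (Y(C, t) = (-4/(-3) + 5/t)/2 = (-4*(-⅓) + 5/t)/2 = (4/3 + 5/t)/2 = ⅔ + 5/(2*t))
d(y) = y - 2*(15 + 4*y)/(3*y) (d(y) = -2*(15 + 4*y)/(3*y) + y = y - 2*(15 + 4*y)/(3*y))
d(-173) - 32096 = (-8/3 - 173 - 10/(-173)) - 32096 = (-8/3 - 173 - 10*(-1/173)) - 32096 = (-8/3 - 173 + 10/173) - 32096 = -91141/519 - 32096 = -16748965/519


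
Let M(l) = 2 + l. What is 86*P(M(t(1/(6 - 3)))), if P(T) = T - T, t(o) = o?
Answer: 0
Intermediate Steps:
P(T) = 0
86*P(M(t(1/(6 - 3)))) = 86*0 = 0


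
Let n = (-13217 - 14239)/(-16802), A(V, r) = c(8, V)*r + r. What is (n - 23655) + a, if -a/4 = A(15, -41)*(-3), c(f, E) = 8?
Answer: -235911555/8401 ≈ -28081.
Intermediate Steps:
A(V, r) = 9*r (A(V, r) = 8*r + r = 9*r)
a = -4428 (a = -4*9*(-41)*(-3) = -(-1476)*(-3) = -4*1107 = -4428)
n = 13728/8401 (n = -27456*(-1/16802) = 13728/8401 ≈ 1.6341)
(n - 23655) + a = (13728/8401 - 23655) - 4428 = -198711927/8401 - 4428 = -235911555/8401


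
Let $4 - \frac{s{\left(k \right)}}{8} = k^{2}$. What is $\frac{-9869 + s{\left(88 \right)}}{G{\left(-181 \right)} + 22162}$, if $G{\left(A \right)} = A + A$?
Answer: $- \frac{71789}{21800} \approx -3.2931$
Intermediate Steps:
$G{\left(A \right)} = 2 A$
$s{\left(k \right)} = 32 - 8 k^{2}$
$\frac{-9869 + s{\left(88 \right)}}{G{\left(-181 \right)} + 22162} = \frac{-9869 + \left(32 - 8 \cdot 88^{2}\right)}{2 \left(-181\right) + 22162} = \frac{-9869 + \left(32 - 61952\right)}{-362 + 22162} = \frac{-9869 + \left(32 - 61952\right)}{21800} = \left(-9869 - 61920\right) \frac{1}{21800} = \left(-71789\right) \frac{1}{21800} = - \frac{71789}{21800}$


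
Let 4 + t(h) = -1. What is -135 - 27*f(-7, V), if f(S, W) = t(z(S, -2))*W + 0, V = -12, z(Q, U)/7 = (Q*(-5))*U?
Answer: -1755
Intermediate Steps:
z(Q, U) = -35*Q*U (z(Q, U) = 7*((Q*(-5))*U) = 7*((-5*Q)*U) = 7*(-5*Q*U) = -35*Q*U)
t(h) = -5 (t(h) = -4 - 1 = -5)
f(S, W) = -5*W (f(S, W) = -5*W + 0 = -5*W)
-135 - 27*f(-7, V) = -135 - (-135)*(-12) = -135 - 27*60 = -135 - 1620 = -1755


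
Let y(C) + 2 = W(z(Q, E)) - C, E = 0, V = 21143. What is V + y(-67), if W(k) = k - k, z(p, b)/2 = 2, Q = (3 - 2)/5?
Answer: 21208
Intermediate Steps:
Q = ⅕ (Q = 1*(⅕) = ⅕ ≈ 0.20000)
z(p, b) = 4 (z(p, b) = 2*2 = 4)
W(k) = 0
y(C) = -2 - C (y(C) = -2 + (0 - C) = -2 - C)
V + y(-67) = 21143 + (-2 - 1*(-67)) = 21143 + (-2 + 67) = 21143 + 65 = 21208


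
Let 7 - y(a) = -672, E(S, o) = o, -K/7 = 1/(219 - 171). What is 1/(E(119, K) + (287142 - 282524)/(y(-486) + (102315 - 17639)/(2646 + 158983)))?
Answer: 5271876816/35058515287 ≈ 0.15037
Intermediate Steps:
K = -7/48 (K = -7/(219 - 171) = -7/48 ≈ -0.14583)
y(a) = 679 (y(a) = 7 - 1*(-672) = 7 + 672 = 679)
1/(E(119, K) + (287142 - 282524)/(y(-486) + (102315 - 17639)/(2646 + 158983))) = 1/(-7/48 + (287142 - 282524)/(679 + (102315 - 17639)/(2646 + 158983))) = 1/(-7/48 + 4618/(679 + 84676/161629)) = 1/(-7/48 + 4618/(109830767/161629)) = 1/(-7/48 + 4618*(161629/109830767)) = 1/(-7/48 + 746402722/109830767) = 1/(35058515287/5271876816) = 5271876816/35058515287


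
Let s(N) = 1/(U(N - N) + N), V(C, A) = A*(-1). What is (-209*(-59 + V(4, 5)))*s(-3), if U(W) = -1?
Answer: -3344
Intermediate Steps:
V(C, A) = -A
s(N) = 1/(-1 + N)
(-209*(-59 + V(4, 5)))*s(-3) = (-209*(-59 - 1*5))/(-1 - 3) = -209*(-59 - 5)/(-4) = -209*(-64)*(-¼) = 13376*(-¼) = -3344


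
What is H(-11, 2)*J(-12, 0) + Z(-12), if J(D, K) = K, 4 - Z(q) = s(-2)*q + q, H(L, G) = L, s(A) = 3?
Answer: 52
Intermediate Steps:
Z(q) = 4 - 4*q (Z(q) = 4 - (3*q + q) = 4 - 4*q)
H(-11, 2)*J(-12, 0) + Z(-12) = -11*0 + (4 - 4*(-12)) = 0 + (4 + 48) = 0 + 52 = 52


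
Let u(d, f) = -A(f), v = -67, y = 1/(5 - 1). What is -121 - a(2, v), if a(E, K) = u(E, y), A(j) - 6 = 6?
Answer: -109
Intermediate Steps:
A(j) = 12 (A(j) = 6 + 6 = 12)
y = ¼ (y = 1/4 = ¼ ≈ 0.25000)
u(d, f) = -12 (u(d, f) = -1*12 = -12)
a(E, K) = -12
-121 - a(2, v) = -121 - 1*(-12) = -121 + 12 = -109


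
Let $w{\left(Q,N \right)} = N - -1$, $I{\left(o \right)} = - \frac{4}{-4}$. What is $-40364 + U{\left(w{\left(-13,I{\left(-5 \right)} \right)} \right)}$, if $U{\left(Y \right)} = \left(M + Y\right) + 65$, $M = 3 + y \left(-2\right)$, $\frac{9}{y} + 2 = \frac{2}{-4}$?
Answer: $- \frac{201434}{5} \approx -40287.0$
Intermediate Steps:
$y = - \frac{18}{5}$ ($y = \frac{9}{-2 + \frac{2}{-4}} = \frac{9}{-2 + 2 \left(- \frac{1}{4}\right)} = \frac{9}{-2 - \frac{1}{2}} = \frac{9}{- \frac{5}{2}} = 9 \left(- \frac{2}{5}\right) = - \frac{18}{5} \approx -3.6$)
$M = \frac{51}{5}$ ($M = 3 - - \frac{36}{5} = 3 + \frac{36}{5} = \frac{51}{5} \approx 10.2$)
$I{\left(o \right)} = 1$ ($I{\left(o \right)} = \left(-4\right) \left(- \frac{1}{4}\right) = 1$)
$w{\left(Q,N \right)} = 1 + N$ ($w{\left(Q,N \right)} = N + 1 = 1 + N$)
$U{\left(Y \right)} = \frac{376}{5} + Y$ ($U{\left(Y \right)} = \left(\frac{51}{5} + Y\right) + 65 = \frac{376}{5} + Y$)
$-40364 + U{\left(w{\left(-13,I{\left(-5 \right)} \right)} \right)} = -40364 + \left(\frac{376}{5} + \left(1 + 1\right)\right) = -40364 + \left(\frac{376}{5} + 2\right) = -40364 + \frac{386}{5} = - \frac{201434}{5}$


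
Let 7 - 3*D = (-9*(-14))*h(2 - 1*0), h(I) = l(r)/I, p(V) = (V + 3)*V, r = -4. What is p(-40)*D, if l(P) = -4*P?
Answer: -1481480/3 ≈ -4.9383e+5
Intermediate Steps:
p(V) = V*(3 + V) (p(V) = (3 + V)*V = V*(3 + V))
h(I) = 16/I (h(I) = (-4*(-4))/I = 16/I)
D = -1001/3 (D = 7/3 - (-9*(-14))*16/(2 - 1*0)/3 = 7/3 - 42*16/(2 + 0) = 7/3 - 42*16/2 = 7/3 - 42*16*(½) = 7/3 - 42*8 = 7/3 - ⅓*1008 = 7/3 - 336 = -1001/3 ≈ -333.67)
p(-40)*D = -40*(3 - 40)*(-1001/3) = -40*(-37)*(-1001/3) = 1480*(-1001/3) = -1481480/3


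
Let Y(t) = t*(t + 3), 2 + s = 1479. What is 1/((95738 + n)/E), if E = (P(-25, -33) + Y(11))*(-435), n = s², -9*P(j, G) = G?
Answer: -68585/2277267 ≈ -0.030117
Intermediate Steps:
s = 1477 (s = -2 + 1479 = 1477)
P(j, G) = -G/9
Y(t) = t*(3 + t)
n = 2181529 (n = 1477² = 2181529)
E = -68585 (E = (-⅑*(-33) + 11*(3 + 11))*(-435) = (11/3 + 11*14)*(-435) = (11/3 + 154)*(-435) = (473/3)*(-435) = -68585)
1/((95738 + n)/E) = 1/((95738 + 2181529)/(-68585)) = 1/(2277267*(-1/68585)) = 1/(-2277267/68585) = -68585/2277267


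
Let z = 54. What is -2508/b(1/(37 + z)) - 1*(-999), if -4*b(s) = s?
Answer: 913911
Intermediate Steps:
b(s) = -s/4
-2508/b(1/(37 + z)) - 1*(-999) = -2508/((-1/(4*(37 + 54)))) - 1*(-999) = -2508/((-1/4/91)) + 999 = -2508/((-1/4*1/91)) + 999 = -2508/(-1/364) + 999 = -2508*(-364) + 999 = 912912 + 999 = 913911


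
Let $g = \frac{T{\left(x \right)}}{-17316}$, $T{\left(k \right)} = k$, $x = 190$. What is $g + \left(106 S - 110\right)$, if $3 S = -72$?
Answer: $- \frac{22978427}{8658} \approx -2654.0$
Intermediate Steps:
$S = -24$ ($S = \frac{1}{3} \left(-72\right) = -24$)
$g = - \frac{95}{8658}$ ($g = \frac{190}{-17316} = 190 \left(- \frac{1}{17316}\right) = - \frac{95}{8658} \approx -0.010973$)
$g + \left(106 S - 110\right) = - \frac{95}{8658} + \left(106 \left(-24\right) - 110\right) = - \frac{95}{8658} - 2654 = - \frac{22978427}{8658}$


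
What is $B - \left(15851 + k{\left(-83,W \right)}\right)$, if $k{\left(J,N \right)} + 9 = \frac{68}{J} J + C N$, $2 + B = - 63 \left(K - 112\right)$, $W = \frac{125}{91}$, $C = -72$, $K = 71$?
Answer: $- \frac{1203939}{91} \approx -13230.0$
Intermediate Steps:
$W = \frac{125}{91}$ ($W = 125 \cdot \frac{1}{91} = \frac{125}{91} \approx 1.3736$)
$B = 2581$ ($B = -2 - 63 \left(71 - 112\right) = -2 - -2583 = -2 + 2583 = 2581$)
$k{\left(J,N \right)} = 59 - 72 N$ ($k{\left(J,N \right)} = -9 + \left(\frac{68}{J} J - 72 N\right) = -9 - \left(-68 + 72 N\right) = 59 - 72 N$)
$B - \left(15851 + k{\left(-83,W \right)}\right) = 2581 - \left(15851 + \left(59 - \frac{9000}{91}\right)\right) = 2581 - \left(15851 - \frac{3631}{91}\right) = 2581 - \frac{1438810}{91} = - \frac{1203939}{91}$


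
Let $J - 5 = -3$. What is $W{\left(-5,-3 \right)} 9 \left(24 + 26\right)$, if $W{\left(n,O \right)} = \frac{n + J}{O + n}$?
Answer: $\frac{675}{4} \approx 168.75$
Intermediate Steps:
$J = 2$ ($J = 5 - 3 = 2$)
$W{\left(n,O \right)} = \frac{2 + n}{O + n}$ ($W{\left(n,O \right)} = \frac{n + 2}{O + n} = \frac{2 + n}{O + n}$)
$W{\left(-5,-3 \right)} 9 \left(24 + 26\right) = \frac{2 - 5}{-3 - 5} \cdot 9 \left(24 + 26\right) = \frac{1}{-8} \left(-3\right) 9 \cdot 50 = \left(- \frac{1}{8}\right) \left(-3\right) 9 \cdot 50 = \frac{3}{8} \cdot 9 \cdot 50 = \frac{27}{8} \cdot 50 = \frac{675}{4}$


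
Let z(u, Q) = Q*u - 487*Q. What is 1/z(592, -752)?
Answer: -1/78960 ≈ -1.2665e-5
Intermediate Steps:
z(u, Q) = -487*Q + Q*u
1/z(592, -752) = 1/(-752*(-487 + 592)) = 1/(-752*105) = 1/(-78960) = -1/78960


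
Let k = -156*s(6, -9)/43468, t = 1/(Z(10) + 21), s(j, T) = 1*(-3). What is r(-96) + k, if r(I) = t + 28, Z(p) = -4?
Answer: 5185548/184739 ≈ 28.070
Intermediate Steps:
s(j, T) = -3
t = 1/17 (t = 1/(-4 + 21) = 1/17 ≈ 0.058824)
r(I) = 477/17 (r(I) = 1/17 + 28 = 477/17)
k = 117/10867 (k = -156*(-3)/43468 = 468*(1/43468) = 117/10867 ≈ 0.010767)
r(-96) + k = 477/17 + 117/10867 = 5185548/184739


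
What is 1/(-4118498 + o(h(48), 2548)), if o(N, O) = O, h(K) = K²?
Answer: -1/4115950 ≈ -2.4296e-7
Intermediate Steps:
1/(-4118498 + o(h(48), 2548)) = 1/(-4118498 + 2548) = 1/(-4115950) = -1/4115950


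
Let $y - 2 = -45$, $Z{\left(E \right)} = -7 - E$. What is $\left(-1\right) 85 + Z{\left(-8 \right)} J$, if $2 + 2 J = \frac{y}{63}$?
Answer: $- \frac{10879}{126} \approx -86.341$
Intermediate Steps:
$y = -43$ ($y = 2 - 45 = -43$)
$J = - \frac{169}{126}$ ($J = -1 + \frac{\left(-43\right) \frac{1}{63}}{2} = -1 + \frac{1}{2} \left(- \frac{43}{63}\right) = -1 - \frac{43}{126} = - \frac{169}{126} \approx -1.3413$)
$\left(-1\right) 85 + Z{\left(-8 \right)} J = \left(-1\right) 85 + \left(-7 - -8\right) \left(- \frac{169}{126}\right) = -85 + \left(-7 + 8\right) \left(- \frac{169}{126}\right) = -85 + 1 \left(- \frac{169}{126}\right) = -85 - \frac{169}{126} = - \frac{10879}{126}$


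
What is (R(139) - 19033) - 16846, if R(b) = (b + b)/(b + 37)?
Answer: -3157213/88 ≈ -35877.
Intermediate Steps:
R(b) = 2*b/(37 + b) (R(b) = (2*b)/(37 + b) = 2*b/(37 + b))
(R(139) - 19033) - 16846 = (2*139/(37 + 139) - 19033) - 16846 = (2*139/176 - 19033) - 16846 = (2*139*(1/176) - 19033) - 16846 = (139/88 - 19033) - 16846 = -1674765/88 - 16846 = -3157213/88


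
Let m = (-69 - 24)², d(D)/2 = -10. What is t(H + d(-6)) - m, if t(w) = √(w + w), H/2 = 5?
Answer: -8649 + 2*I*√5 ≈ -8649.0 + 4.4721*I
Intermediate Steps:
d(D) = -20 (d(D) = 2*(-10) = -20)
H = 10 (H = 2*5 = 10)
t(w) = √2*√w (t(w) = √(2*w) = √2*√w)
m = 8649 (m = (-93)² = 8649)
t(H + d(-6)) - m = √2*√(10 - 20) - 1*8649 = √2*√(-10) - 8649 = √2*(I*√10) - 8649 = 2*I*√5 - 8649 = -8649 + 2*I*√5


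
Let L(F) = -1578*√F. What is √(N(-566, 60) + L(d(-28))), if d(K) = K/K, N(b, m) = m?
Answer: I*√1518 ≈ 38.962*I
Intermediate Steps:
d(K) = 1
√(N(-566, 60) + L(d(-28))) = √(60 - 1578*√1) = √(60 - 1578*1) = √(60 - 1578) = √(-1518) = I*√1518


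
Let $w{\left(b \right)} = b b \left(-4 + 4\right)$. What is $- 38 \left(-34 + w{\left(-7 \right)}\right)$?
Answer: $1292$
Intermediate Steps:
$w{\left(b \right)} = 0$ ($w{\left(b \right)} = b^{2} \cdot 0 = 0$)
$- 38 \left(-34 + w{\left(-7 \right)}\right) = - 38 \left(-34 + 0\right) = \left(-38\right) \left(-34\right) = 1292$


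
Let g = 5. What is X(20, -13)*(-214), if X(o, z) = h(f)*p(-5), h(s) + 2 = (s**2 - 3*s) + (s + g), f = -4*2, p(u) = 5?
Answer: -88810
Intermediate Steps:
f = -8
h(s) = 3 + s**2 - 2*s (h(s) = -2 + ((s**2 - 3*s) + (s + 5)) = -2 + ((s**2 - 3*s) + (5 + s)) = -2 + (5 + s**2 - 2*s) = 3 + s**2 - 2*s)
X(o, z) = 415 (X(o, z) = (3 + (-8)**2 - 2*(-8))*5 = (3 + 64 + 16)*5 = 83*5 = 415)
X(20, -13)*(-214) = 415*(-214) = -88810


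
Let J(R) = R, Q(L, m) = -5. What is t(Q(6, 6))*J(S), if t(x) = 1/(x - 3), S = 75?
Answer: -75/8 ≈ -9.3750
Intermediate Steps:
t(x) = 1/(-3 + x)
t(Q(6, 6))*J(S) = 75/(-3 - 5) = 75/(-8) = -1/8*75 = -75/8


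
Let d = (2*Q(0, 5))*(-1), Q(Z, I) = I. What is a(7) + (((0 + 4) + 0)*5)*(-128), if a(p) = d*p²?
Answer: -3050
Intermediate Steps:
d = -10 (d = (2*5)*(-1) = 10*(-1) = -10)
a(p) = -10*p²
a(7) + (((0 + 4) + 0)*5)*(-128) = -10*7² + (((0 + 4) + 0)*5)*(-128) = -10*49 + ((4 + 0)*5)*(-128) = -490 + (4*5)*(-128) = -490 + 20*(-128) = -490 - 2560 = -3050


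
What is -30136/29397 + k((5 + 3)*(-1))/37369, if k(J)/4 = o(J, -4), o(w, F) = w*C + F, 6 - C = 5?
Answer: -1127563240/1098536493 ≈ -1.0264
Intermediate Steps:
C = 1 (C = 6 - 1*5 = 6 - 5 = 1)
o(w, F) = F + w (o(w, F) = w*1 + F = w + F = F + w)
k(J) = -16 + 4*J (k(J) = 4*(-4 + J) = -16 + 4*J)
-30136/29397 + k((5 + 3)*(-1))/37369 = -30136/29397 + (-16 + 4*((5 + 3)*(-1)))/37369 = -30136*1/29397 + (-16 + 4*(8*(-1)))*(1/37369) = -30136/29397 + (-16 + 4*(-8))*(1/37369) = -30136/29397 + (-16 - 32)*(1/37369) = -30136/29397 - 48*1/37369 = -30136/29397 - 48/37369 = -1127563240/1098536493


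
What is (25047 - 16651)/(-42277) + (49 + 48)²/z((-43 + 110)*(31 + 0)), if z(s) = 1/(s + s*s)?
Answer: 1716839395285362/42277 ≈ 4.0609e+10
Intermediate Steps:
z(s) = 1/(s + s²)
(25047 - 16651)/(-42277) + (49 + 48)²/z((-43 + 110)*(31 + 0)) = (25047 - 16651)/(-42277) + (49 + 48)²/((1/((((-43 + 110)*(31 + 0)))*(1 + (-43 + 110)*(31 + 0))))) = 8396*(-1/42277) + 97²/((1/(((67*31))*(1 + 67*31)))) = -8396/42277 + 9409/((1/(2077*(1 + 2077)))) = -8396/42277 + 9409/(((1/2077)/2078)) = -8396/42277 + 9409/(((1/2077)*(1/2078))) = -8396/42277 + 9409/(1/4316006) = -8396/42277 + 9409*4316006 = -8396/42277 + 40609300454 = 1716839395285362/42277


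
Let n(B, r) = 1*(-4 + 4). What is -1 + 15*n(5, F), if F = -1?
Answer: -1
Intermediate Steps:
n(B, r) = 0 (n(B, r) = 1*0 = 0)
-1 + 15*n(5, F) = -1 + 15*0 = -1 + 0 = -1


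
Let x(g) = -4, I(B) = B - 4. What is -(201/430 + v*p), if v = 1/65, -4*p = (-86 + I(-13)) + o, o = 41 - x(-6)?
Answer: -386/559 ≈ -0.69052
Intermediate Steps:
I(B) = -4 + B
o = 45 (o = 41 - 1*(-4) = 41 + 4 = 45)
p = 29/2 (p = -((-86 + (-4 - 13)) + 45)/4 = -((-86 - 17) + 45)/4 = -(-103 + 45)/4 = -¼*(-58) = 29/2 ≈ 14.500)
v = 1/65 ≈ 0.015385
-(201/430 + v*p) = -(201/430 + (1/65)*(29/2)) = -(201*(1/430) + 29/130) = -(201/430 + 29/130) = -1*386/559 = -386/559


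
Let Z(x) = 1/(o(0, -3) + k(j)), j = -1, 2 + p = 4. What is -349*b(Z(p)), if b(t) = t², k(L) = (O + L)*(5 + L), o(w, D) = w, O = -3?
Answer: -349/256 ≈ -1.3633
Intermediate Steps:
p = 2 (p = -2 + 4 = 2)
k(L) = (-3 + L)*(5 + L)
Z(x) = -1/16 (Z(x) = 1/(0 + (-15 + (-1)² + 2*(-1))) = 1/(0 + (-15 + 1 - 2)) = 1/(0 - 16) = 1/(-16) = -1/16)
-349*b(Z(p)) = -349*(-1/16)² = -349*1/256 = -349/256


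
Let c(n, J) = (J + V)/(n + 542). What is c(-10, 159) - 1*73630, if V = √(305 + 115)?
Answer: -39171001/532 + √105/266 ≈ -73630.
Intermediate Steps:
V = 2*√105 (V = √420 = 2*√105 ≈ 20.494)
c(n, J) = (J + 2*√105)/(542 + n) (c(n, J) = (J + 2*√105)/(n + 542) = (J + 2*√105)/(542 + n))
c(-10, 159) - 1*73630 = (159 + 2*√105)/(542 - 10) - 1*73630 = (159 + 2*√105)/532 - 73630 = (159/532 + √105/266) - 73630 = -39171001/532 + √105/266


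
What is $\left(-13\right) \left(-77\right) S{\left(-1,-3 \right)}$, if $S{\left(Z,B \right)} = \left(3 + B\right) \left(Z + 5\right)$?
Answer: $0$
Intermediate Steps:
$S{\left(Z,B \right)} = \left(3 + B\right) \left(5 + Z\right)$
$\left(-13\right) \left(-77\right) S{\left(-1,-3 \right)} = \left(-13\right) \left(-77\right) \left(15 + 3 \left(-1\right) + 5 \left(-3\right) - -3\right) = 1001 \left(15 - 3 - 15 + 3\right) = 1001 \cdot 0 = 0$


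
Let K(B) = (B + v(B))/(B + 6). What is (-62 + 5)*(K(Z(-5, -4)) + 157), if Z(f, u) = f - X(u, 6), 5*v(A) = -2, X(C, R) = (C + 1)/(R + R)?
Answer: -217854/25 ≈ -8714.2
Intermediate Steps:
X(C, R) = (1 + C)/(2*R) (X(C, R) = (1 + C)/((2*R)) = (1 + C)*(1/(2*R)) = (1 + C)/(2*R))
v(A) = -⅖ (v(A) = (⅕)*(-2) = -⅖)
Z(f, u) = -1/12 + f - u/12 (Z(f, u) = f - (1 + u)/(2*6) = f - (1/12 + u/12) = f + (-1/12 - u/12) = -1/12 + f - u/12)
K(B) = (-⅖ + B)/(6 + B) (K(B) = (B - ⅖)/(B + 6) = (-⅖ + B)/(6 + B))
(-62 + 5)*(K(Z(-5, -4)) + 157) = (-62 + 5)*((-⅖ + (-1/12 - 5 - 1/12*(-4)))/(6 + (-1/12 - 5 - 1/12*(-4))) + 157) = -57*((-⅖ + (-1/12 - 5 + ⅓))/(6 + (-1/12 - 5 + ⅓)) + 157) = -57*((-⅖ - 19/4)/(6 - 19/4) + 157) = -57*(-103/20/(5/4) + 157) = -57*((⅘)*(-103/20) + 157) = -57*(-103/25 + 157) = -57*3822/25 = -217854/25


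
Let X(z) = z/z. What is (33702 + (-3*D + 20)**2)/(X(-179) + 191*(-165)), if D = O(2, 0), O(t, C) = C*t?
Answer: -17051/15757 ≈ -1.0821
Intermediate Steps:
X(z) = 1
D = 0 (D = 0*2 = 0)
(33702 + (-3*D + 20)**2)/(X(-179) + 191*(-165)) = (33702 + (-3*0 + 20)**2)/(1 + 191*(-165)) = (33702 + (0 + 20)**2)/(1 - 31515) = (33702 + 20**2)/(-31514) = (33702 + 400)*(-1/31514) = 34102*(-1/31514) = -17051/15757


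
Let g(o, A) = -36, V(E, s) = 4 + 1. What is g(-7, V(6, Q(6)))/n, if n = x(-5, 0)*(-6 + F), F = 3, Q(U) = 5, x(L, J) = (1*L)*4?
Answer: -⅗ ≈ -0.60000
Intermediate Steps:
x(L, J) = 4*L (x(L, J) = L*4 = 4*L)
V(E, s) = 5
n = 60 (n = (4*(-5))*(-6 + 3) = -20*(-3) = 60)
g(-7, V(6, Q(6)))/n = -36/60 = -36*1/60 = -⅗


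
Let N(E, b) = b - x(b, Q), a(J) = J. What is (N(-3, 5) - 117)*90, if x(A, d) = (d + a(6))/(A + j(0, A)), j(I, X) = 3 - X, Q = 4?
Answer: -10380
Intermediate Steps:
x(A, d) = 2 + d/3 (x(A, d) = (d + 6)/(A + (3 - A)) = (6 + d)/3 = (6 + d)*(1/3) = 2 + d/3)
N(E, b) = -10/3 + b (N(E, b) = b - (2 + (1/3)*4) = b - (2 + 4/3) = b - 1*10/3 = b - 10/3 = -10/3 + b)
(N(-3, 5) - 117)*90 = ((-10/3 + 5) - 117)*90 = (5/3 - 117)*90 = -346/3*90 = -10380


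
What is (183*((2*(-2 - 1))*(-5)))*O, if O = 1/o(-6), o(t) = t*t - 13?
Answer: 5490/23 ≈ 238.70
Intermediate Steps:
o(t) = -13 + t**2 (o(t) = t**2 - 13 = -13 + t**2)
O = 1/23 (O = 1/(-13 + (-6)**2) = 1/(-13 + 36) = 1/23 ≈ 0.043478)
(183*((2*(-2 - 1))*(-5)))*O = (183*((2*(-2 - 1))*(-5)))*(1/23) = (183*((2*(-3))*(-5)))*(1/23) = (183*(-6*(-5)))*(1/23) = (183*30)*(1/23) = 5490*(1/23) = 5490/23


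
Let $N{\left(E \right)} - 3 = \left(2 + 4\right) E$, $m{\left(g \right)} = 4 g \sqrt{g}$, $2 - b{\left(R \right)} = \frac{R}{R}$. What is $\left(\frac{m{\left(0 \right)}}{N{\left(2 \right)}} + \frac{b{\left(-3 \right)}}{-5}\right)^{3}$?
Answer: $- \frac{1}{125} \approx -0.008$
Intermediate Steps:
$b{\left(R \right)} = 1$ ($b{\left(R \right)} = 2 - \frac{R}{R} = 2 - 1 = 1$)
$m{\left(g \right)} = 4 g^{\frac{3}{2}}$
$N{\left(E \right)} = 3 + 6 E$ ($N{\left(E \right)} = 3 + \left(2 + 4\right) E = 3 + 6 E$)
$\left(\frac{m{\left(0 \right)}}{N{\left(2 \right)}} + \frac{b{\left(-3 \right)}}{-5}\right)^{3} = \left(\frac{4 \cdot 0^{\frac{3}{2}}}{3 + 6 \cdot 2} + 1 \frac{1}{-5}\right)^{3} = \left(\frac{4 \cdot 0}{3 + 12} + 1 \left(- \frac{1}{5}\right)\right)^{3} = \left(\frac{0}{15} - \frac{1}{5}\right)^{3} = \left(0 \cdot \frac{1}{15} - \frac{1}{5}\right)^{3} = \left(0 - \frac{1}{5}\right)^{3} = \left(- \frac{1}{5}\right)^{3} = - \frac{1}{125}$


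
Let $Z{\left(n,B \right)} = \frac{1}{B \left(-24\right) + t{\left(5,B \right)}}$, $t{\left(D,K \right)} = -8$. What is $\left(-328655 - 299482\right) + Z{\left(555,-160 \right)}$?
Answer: $- \frac{2407020983}{3832} \approx -6.2814 \cdot 10^{5}$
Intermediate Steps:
$Z{\left(n,B \right)} = \frac{1}{-8 - 24 B}$ ($Z{\left(n,B \right)} = \frac{1}{B \left(-24\right) - 8} = \frac{1}{- 24 B - 8} = \frac{1}{-8 - 24 B}$)
$\left(-328655 - 299482\right) + Z{\left(555,-160 \right)} = \left(-328655 - 299482\right) - \frac{1}{8 + 24 \left(-160\right)} = -628137 - \frac{1}{8 - 3840} = -628137 - \frac{1}{-3832} = -628137 - - \frac{1}{3832} = -628137 + \frac{1}{3832} = - \frac{2407020983}{3832}$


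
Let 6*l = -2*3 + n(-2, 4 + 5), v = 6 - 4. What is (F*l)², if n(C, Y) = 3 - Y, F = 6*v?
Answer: 576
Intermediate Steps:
v = 2
F = 12 (F = 6*2 = 12)
l = -2 (l = (-2*3 + (3 - (4 + 5)))/6 = (-6 + (3 - 1*9))/6 = (-6 + (3 - 9))/6 = (-6 - 6)/6 = (⅙)*(-12) = -2)
(F*l)² = (12*(-2))² = (-24)² = 576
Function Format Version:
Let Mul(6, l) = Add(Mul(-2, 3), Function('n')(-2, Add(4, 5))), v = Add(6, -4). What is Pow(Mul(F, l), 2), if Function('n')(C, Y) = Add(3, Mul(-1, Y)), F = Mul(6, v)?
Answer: 576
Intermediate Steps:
v = 2
F = 12 (F = Mul(6, 2) = 12)
l = -2 (l = Mul(Rational(1, 6), Add(Mul(-2, 3), Add(3, Mul(-1, Add(4, 5))))) = Mul(Rational(1, 6), Add(-6, Add(3, Mul(-1, 9)))) = Mul(Rational(1, 6), Add(-6, Add(3, -9))) = Mul(Rational(1, 6), Add(-6, -6)) = Mul(Rational(1, 6), -12) = -2)
Pow(Mul(F, l), 2) = Pow(Mul(12, -2), 2) = Pow(-24, 2) = 576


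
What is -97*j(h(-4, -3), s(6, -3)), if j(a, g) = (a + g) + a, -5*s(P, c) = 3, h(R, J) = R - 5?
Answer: 9021/5 ≈ 1804.2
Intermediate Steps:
h(R, J) = -5 + R
s(P, c) = -⅗ (s(P, c) = -⅕*3 = -⅗)
j(a, g) = g + 2*a
-97*j(h(-4, -3), s(6, -3)) = -97*(-⅗ + 2*(-5 - 4)) = -97*(-⅗ + 2*(-9)) = -97*(-⅗ - 18) = -97*(-93/5) = 9021/5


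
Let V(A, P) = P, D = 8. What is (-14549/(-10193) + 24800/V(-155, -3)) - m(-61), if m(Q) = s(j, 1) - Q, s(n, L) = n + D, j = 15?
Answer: -255311389/30579 ≈ -8349.2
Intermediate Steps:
s(n, L) = 8 + n (s(n, L) = n + 8 = 8 + n)
m(Q) = 23 - Q (m(Q) = (8 + 15) - Q = 23 - Q)
(-14549/(-10193) + 24800/V(-155, -3)) - m(-61) = (-14549/(-10193) + 24800/(-3)) - (23 - 1*(-61)) = (-14549*(-1/10193) + 24800*(-⅓)) - (23 + 61) = (14549/10193 - 24800/3) - 1*84 = -252742753/30579 - 84 = -255311389/30579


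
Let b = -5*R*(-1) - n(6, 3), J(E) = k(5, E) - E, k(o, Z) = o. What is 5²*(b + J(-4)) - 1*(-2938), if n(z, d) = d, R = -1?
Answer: 2963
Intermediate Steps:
J(E) = 5 - E
b = -8 (b = -5*(-1)*(-1) - 1*3 = 5*(-1) - 3 = -5 - 3 = -8)
5²*(b + J(-4)) - 1*(-2938) = 5²*(-8 + (5 - 1*(-4))) - 1*(-2938) = 25*(-8 + (5 + 4)) + 2938 = 25*(-8 + 9) + 2938 = 25*1 + 2938 = 25 + 2938 = 2963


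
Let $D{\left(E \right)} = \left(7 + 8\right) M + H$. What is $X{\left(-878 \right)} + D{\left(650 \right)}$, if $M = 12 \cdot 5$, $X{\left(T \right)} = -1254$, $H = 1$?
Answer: $-353$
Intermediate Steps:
$M = 60$
$D{\left(E \right)} = 901$ ($D{\left(E \right)} = \left(7 + 8\right) 60 + 1 = 15 \cdot 60 + 1 = 900 + 1 = 901$)
$X{\left(-878 \right)} + D{\left(650 \right)} = -1254 + 901 = -353$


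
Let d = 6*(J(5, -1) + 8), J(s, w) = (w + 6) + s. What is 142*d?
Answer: 15336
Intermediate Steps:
J(s, w) = 6 + s + w (J(s, w) = (6 + w) + s = 6 + s + w)
d = 108 (d = 6*((6 + 5 - 1) + 8) = 6*(10 + 8) = 6*18 = 108)
142*d = 142*108 = 15336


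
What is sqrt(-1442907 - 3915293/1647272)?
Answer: I*sqrt(978835467291634546)/823636 ≈ 1201.2*I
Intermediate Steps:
sqrt(-1442907 - 3915293/1647272) = sqrt(-2376864214997/1647272) = I*sqrt(978835467291634546)/823636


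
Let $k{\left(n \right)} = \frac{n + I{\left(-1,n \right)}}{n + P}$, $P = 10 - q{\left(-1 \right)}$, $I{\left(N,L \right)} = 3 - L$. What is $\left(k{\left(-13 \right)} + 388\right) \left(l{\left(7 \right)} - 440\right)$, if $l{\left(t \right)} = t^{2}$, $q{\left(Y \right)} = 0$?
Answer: $-151317$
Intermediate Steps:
$P = 10$ ($P = 10 - 0 = 10 + 0 = 10$)
$k{\left(n \right)} = \frac{3}{10 + n}$ ($k{\left(n \right)} = \frac{n - \left(-3 + n\right)}{n + 10} = \frac{3}{10 + n}$)
$\left(k{\left(-13 \right)} + 388\right) \left(l{\left(7 \right)} - 440\right) = \left(\frac{3}{10 - 13} + 388\right) \left(7^{2} - 440\right) = \left(\frac{3}{-3} + 388\right) \left(49 - 440\right) = \left(3 \left(- \frac{1}{3}\right) + 388\right) \left(-391\right) = \left(-1 + 388\right) \left(-391\right) = 387 \left(-391\right) = -151317$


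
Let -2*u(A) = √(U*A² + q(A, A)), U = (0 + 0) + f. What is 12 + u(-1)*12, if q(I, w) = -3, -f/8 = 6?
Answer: 12 - 6*I*√51 ≈ 12.0 - 42.849*I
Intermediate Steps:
f = -48 (f = -8*6 = -48)
U = -48 (U = (0 + 0) - 48 = 0 - 48 = -48)
u(A) = -√(-3 - 48*A²)/2 (u(A) = -√(-48*A² - 3)/2 = -√(-3 - 48*A²)/2)
12 + u(-1)*12 = 12 - √(-3 - 48*(-1)²)/2*12 = 12 - √(-3 - 48*1)/2*12 = 12 - √(-3 - 48)/2*12 = 12 - I*√51/2*12 = 12 - 6*I*√51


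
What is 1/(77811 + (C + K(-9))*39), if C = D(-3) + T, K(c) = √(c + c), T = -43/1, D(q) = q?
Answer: 25339/1926203889 - 13*I*√2/642067963 ≈ 1.3155e-5 - 2.8634e-8*I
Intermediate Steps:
T = -43 (T = -43*1 = -43)
K(c) = √2*√c (K(c) = √(2*c) = √2*√c)
C = -46 (C = -3 - 43 = -46)
1/(77811 + (C + K(-9))*39) = 1/(77811 + (-46 + √2*√(-9))*39) = 1/(77811 + (-46 + √2*(3*I))*39) = 1/(77811 + (-46 + 3*I*√2)*39) = 1/(77811 + (-1794 + 117*I*√2)) = 1/(76017 + 117*I*√2)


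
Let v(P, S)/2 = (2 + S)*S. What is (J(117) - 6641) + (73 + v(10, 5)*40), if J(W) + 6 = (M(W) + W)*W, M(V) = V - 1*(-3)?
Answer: 23955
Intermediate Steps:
M(V) = 3 + V (M(V) = V + 3 = 3 + V)
v(P, S) = 2*S*(2 + S) (v(P, S) = 2*((2 + S)*S) = 2*(S*(2 + S)) = 2*S*(2 + S))
J(W) = -6 + W*(3 + 2*W) (J(W) = -6 + ((3 + W) + W)*W = -6 + (3 + 2*W)*W = -6 + W*(3 + 2*W))
(J(117) - 6641) + (73 + v(10, 5)*40) = ((-6 + 117² + 117*(3 + 117)) - 6641) + (73 + (2*5*(2 + 5))*40) = ((-6 + 13689 + 117*120) - 6641) + (73 + (2*5*7)*40) = ((-6 + 13689 + 14040) - 6641) + (73 + 70*40) = (27723 - 6641) + (73 + 2800) = 21082 + 2873 = 23955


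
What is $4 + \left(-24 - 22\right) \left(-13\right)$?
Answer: $602$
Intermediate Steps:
$4 + \left(-24 - 22\right) \left(-13\right) = 4 - -598 = 4 + 598 = 602$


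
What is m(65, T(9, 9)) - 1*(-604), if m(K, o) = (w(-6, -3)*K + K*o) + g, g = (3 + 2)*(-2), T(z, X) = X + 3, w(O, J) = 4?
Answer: 1634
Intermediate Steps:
T(z, X) = 3 + X
g = -10 (g = 5*(-2) = -10)
m(K, o) = -10 + 4*K + K*o (m(K, o) = (4*K + K*o) - 10 = -10 + 4*K + K*o)
m(65, T(9, 9)) - 1*(-604) = (-10 + 4*65 + 65*(3 + 9)) - 1*(-604) = (-10 + 260 + 65*12) + 604 = (-10 + 260 + 780) + 604 = 1030 + 604 = 1634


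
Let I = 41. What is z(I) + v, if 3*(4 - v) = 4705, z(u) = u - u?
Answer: -4693/3 ≈ -1564.3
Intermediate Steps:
z(u) = 0
v = -4693/3 (v = 4 - ⅓*4705 = 4 - 4705/3 = -4693/3 ≈ -1564.3)
z(I) + v = 0 - 4693/3 = -4693/3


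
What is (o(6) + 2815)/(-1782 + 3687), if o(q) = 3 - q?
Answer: 2812/1905 ≈ 1.4761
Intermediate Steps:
(o(6) + 2815)/(-1782 + 3687) = ((3 - 1*6) + 2815)/(-1782 + 3687) = ((3 - 6) + 2815)/1905 = (-3 + 2815)*(1/1905) = 2812*(1/1905) = 2812/1905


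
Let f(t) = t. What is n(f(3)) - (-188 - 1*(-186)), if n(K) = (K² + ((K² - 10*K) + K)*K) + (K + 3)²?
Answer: -7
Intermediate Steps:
n(K) = K² + (3 + K)² + K*(K² - 9*K) (n(K) = (K² + (K² - 9*K)*K) + (3 + K)² = (K² + K*(K² - 9*K)) + (3 + K)² = K² + (3 + K)² + K*(K² - 9*K))
n(f(3)) - (-188 - 1*(-186)) = (3³ + (3 + 3)² - 8*3²) - (-188 - 1*(-186)) = (27 + 6² - 8*9) - (-188 + 186) = (27 + 36 - 72) - 1*(-2) = -9 + 2 = -7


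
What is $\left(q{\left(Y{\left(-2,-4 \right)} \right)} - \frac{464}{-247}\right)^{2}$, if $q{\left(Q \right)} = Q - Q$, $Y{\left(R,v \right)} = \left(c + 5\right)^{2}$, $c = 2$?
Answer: $\frac{215296}{61009} \approx 3.5289$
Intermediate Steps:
$Y{\left(R,v \right)} = 49$ ($Y{\left(R,v \right)} = \left(2 + 5\right)^{2} = 7^{2} = 49$)
$q{\left(Q \right)} = 0$
$\left(q{\left(Y{\left(-2,-4 \right)} \right)} - \frac{464}{-247}\right)^{2} = \left(0 - \frac{464}{-247}\right)^{2} = \left(0 - - \frac{464}{247}\right)^{2} = \left(0 + \frac{464}{247}\right)^{2} = \left(\frac{464}{247}\right)^{2} = \frac{215296}{61009}$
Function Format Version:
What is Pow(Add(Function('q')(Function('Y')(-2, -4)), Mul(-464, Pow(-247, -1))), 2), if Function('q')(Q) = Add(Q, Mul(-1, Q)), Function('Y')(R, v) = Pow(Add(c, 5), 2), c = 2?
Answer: Rational(215296, 61009) ≈ 3.5289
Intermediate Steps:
Function('Y')(R, v) = 49 (Function('Y')(R, v) = Pow(Add(2, 5), 2) = Pow(7, 2) = 49)
Function('q')(Q) = 0
Pow(Add(Function('q')(Function('Y')(-2, -4)), Mul(-464, Pow(-247, -1))), 2) = Pow(Add(0, Mul(-464, Pow(-247, -1))), 2) = Pow(Add(0, Mul(-464, Rational(-1, 247))), 2) = Pow(Add(0, Rational(464, 247)), 2) = Pow(Rational(464, 247), 2) = Rational(215296, 61009)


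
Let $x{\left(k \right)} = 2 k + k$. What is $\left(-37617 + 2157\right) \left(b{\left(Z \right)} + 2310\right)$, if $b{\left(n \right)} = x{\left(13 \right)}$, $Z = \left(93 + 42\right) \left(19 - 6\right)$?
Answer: $-83295540$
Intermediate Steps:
$Z = 1755$ ($Z = 135 \cdot 13 = 1755$)
$x{\left(k \right)} = 3 k$
$b{\left(n \right)} = 39$ ($b{\left(n \right)} = 3 \cdot 13 = 39$)
$\left(-37617 + 2157\right) \left(b{\left(Z \right)} + 2310\right) = \left(-37617 + 2157\right) \left(39 + 2310\right) = \left(-35460\right) 2349 = -83295540$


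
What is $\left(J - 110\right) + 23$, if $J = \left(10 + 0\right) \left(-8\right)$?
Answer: $-167$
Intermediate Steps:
$J = -80$ ($J = 10 \left(-8\right) = -80$)
$\left(J - 110\right) + 23 = \left(-80 - 110\right) + 23 = -190 + 23 = -167$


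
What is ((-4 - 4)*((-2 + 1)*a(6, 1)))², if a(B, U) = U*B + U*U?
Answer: 3136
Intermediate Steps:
a(B, U) = U² + B*U (a(B, U) = B*U + U² = U² + B*U)
((-4 - 4)*((-2 + 1)*a(6, 1)))² = ((-4 - 4)*((-2 + 1)*(1*(6 + 1))))² = (-(-8)*1*7)² = (-(-8)*7)² = (-8*(-7))² = 56² = 3136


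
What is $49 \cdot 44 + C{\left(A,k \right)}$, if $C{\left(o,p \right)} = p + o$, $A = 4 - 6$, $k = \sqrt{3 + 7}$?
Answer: $2154 + \sqrt{10} \approx 2157.2$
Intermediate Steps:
$k = \sqrt{10} \approx 3.1623$
$A = -2$ ($A = 4 - 6 = -2$)
$C{\left(o,p \right)} = o + p$
$49 \cdot 44 + C{\left(A,k \right)} = 49 \cdot 44 - \left(2 - \sqrt{10}\right) = 2156 - \left(2 - \sqrt{10}\right) = 2154 + \sqrt{10}$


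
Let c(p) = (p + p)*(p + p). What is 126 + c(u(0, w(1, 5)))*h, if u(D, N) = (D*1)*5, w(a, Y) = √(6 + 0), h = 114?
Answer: 126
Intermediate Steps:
w(a, Y) = √6
u(D, N) = 5*D (u(D, N) = D*5 = 5*D)
c(p) = 4*p² (c(p) = (2*p)*(2*p) = 4*p²)
126 + c(u(0, w(1, 5)))*h = 126 + (4*(5*0)²)*114 = 126 + (4*0²)*114 = 126 + (4*0)*114 = 126 + 0*114 = 126 + 0 = 126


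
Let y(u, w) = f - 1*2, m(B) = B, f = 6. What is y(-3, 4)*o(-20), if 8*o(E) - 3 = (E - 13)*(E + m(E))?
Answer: 1323/2 ≈ 661.50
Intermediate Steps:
y(u, w) = 4 (y(u, w) = 6 - 1*2 = 6 - 2 = 4)
o(E) = 3/8 + E*(-13 + E)/4 (o(E) = 3/8 + ((E - 13)*(E + E))/8 = 3/8 + ((-13 + E)*(2*E))/8 = 3/8 + (2*E*(-13 + E))/8 = 3/8 + E*(-13 + E)/4)
y(-3, 4)*o(-20) = 4*(3/8 - 13/4*(-20) + (¼)*(-20)²) = 4*(3/8 + 65 + (¼)*400) = 4*(3/8 + 65 + 100) = 4*(1323/8) = 1323/2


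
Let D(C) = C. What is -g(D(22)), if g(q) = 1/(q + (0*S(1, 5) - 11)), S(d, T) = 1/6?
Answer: -1/11 ≈ -0.090909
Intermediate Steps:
S(d, T) = ⅙
g(q) = 1/(-11 + q) (g(q) = 1/(q + (0*(⅙) - 11)) = 1/(q + (0 - 11)) = 1/(q - 11) = 1/(-11 + q))
-g(D(22)) = -1/(-11 + 22) = -1/11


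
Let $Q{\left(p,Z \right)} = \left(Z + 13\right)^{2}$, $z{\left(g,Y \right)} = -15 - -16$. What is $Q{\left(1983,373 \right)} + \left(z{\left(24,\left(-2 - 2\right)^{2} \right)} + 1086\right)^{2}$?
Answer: $1330565$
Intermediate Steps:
$z{\left(g,Y \right)} = 1$ ($z{\left(g,Y \right)} = -15 + 16 = 1$)
$Q{\left(p,Z \right)} = \left(13 + Z\right)^{2}$
$Q{\left(1983,373 \right)} + \left(z{\left(24,\left(-2 - 2\right)^{2} \right)} + 1086\right)^{2} = \left(13 + 373\right)^{2} + \left(1 + 1086\right)^{2} = 386^{2} + 1087^{2} = 148996 + 1181569 = 1330565$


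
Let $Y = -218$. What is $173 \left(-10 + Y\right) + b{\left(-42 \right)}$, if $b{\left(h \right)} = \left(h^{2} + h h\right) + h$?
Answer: $-35958$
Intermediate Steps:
$b{\left(h \right)} = h + 2 h^{2}$ ($b{\left(h \right)} = \left(h^{2} + h^{2}\right) + h = 2 h^{2} + h = h + 2 h^{2}$)
$173 \left(-10 + Y\right) + b{\left(-42 \right)} = 173 \left(-10 - 218\right) - 42 \left(1 + 2 \left(-42\right)\right) = 173 \left(-228\right) - 42 \left(1 - 84\right) = -39444 - -3486 = -39444 + 3486 = -35958$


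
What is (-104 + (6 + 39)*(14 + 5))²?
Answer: 564001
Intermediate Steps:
(-104 + (6 + 39)*(14 + 5))² = (-104 + 45*19)² = (-104 + 855)² = 751² = 564001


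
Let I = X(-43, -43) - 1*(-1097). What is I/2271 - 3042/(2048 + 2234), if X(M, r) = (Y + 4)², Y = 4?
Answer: -322830/1620737 ≈ -0.19919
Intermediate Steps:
X(M, r) = 64 (X(M, r) = (4 + 4)² = 8² = 64)
I = 1161 (I = 64 - 1*(-1097) = 64 + 1097 = 1161)
I/2271 - 3042/(2048 + 2234) = 1161/2271 - 3042/(2048 + 2234) = 1161*(1/2271) - 3042/4282 = 387/757 - 3042*1/4282 = 387/757 - 1521/2141 = -322830/1620737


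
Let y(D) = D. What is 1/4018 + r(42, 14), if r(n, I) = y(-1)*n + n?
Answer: 1/4018 ≈ 0.00024888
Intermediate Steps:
r(n, I) = 0 (r(n, I) = -n + n = 0)
1/4018 + r(42, 14) = 1/4018 + 0 = 1/4018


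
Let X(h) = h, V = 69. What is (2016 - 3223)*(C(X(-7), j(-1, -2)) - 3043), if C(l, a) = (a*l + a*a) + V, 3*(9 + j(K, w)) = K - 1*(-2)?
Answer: 30831608/9 ≈ 3.4257e+6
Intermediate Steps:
j(K, w) = -25/3 + K/3 (j(K, w) = -9 + (K - 1*(-2))/3 = -9 + (K + 2)/3 = -9 + (2 + K)/3 = -9 + (⅔ + K/3) = -25/3 + K/3)
C(l, a) = 69 + a² + a*l (C(l, a) = (a*l + a*a) + 69 = (a*l + a²) + 69 = (a² + a*l) + 69 = 69 + a² + a*l)
(2016 - 3223)*(C(X(-7), j(-1, -2)) - 3043) = (2016 - 3223)*((69 + (-25/3 + (⅓)*(-1))² + (-25/3 + (⅓)*(-1))*(-7)) - 3043) = -1207*((69 + (-25/3 - ⅓)² + (-25/3 - ⅓)*(-7)) - 3043) = -1207*((69 + (-26/3)² - 26/3*(-7)) - 3043) = -1207*((69 + 676/9 + 182/3) - 3043) = -1207*(1843/9 - 3043) = -1207*(-25544/9) = 30831608/9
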